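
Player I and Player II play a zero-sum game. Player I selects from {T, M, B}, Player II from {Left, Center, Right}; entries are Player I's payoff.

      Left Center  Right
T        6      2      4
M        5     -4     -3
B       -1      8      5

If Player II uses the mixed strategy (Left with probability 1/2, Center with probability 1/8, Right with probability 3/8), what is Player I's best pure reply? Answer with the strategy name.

T

Expected payoff of T: (1/2)·6 + (1/8)·2 + (3/8)·4 = 19/4.
Expected payoff of M: (1/2)·5 + (1/8)·(-4) + (3/8)·(-3) = 7/8.
Expected payoff of B: (1/2)·(-1) + (1/8)·8 + (3/8)·5 = 19/8.
The largest is 19/4, so Player I's best response is T.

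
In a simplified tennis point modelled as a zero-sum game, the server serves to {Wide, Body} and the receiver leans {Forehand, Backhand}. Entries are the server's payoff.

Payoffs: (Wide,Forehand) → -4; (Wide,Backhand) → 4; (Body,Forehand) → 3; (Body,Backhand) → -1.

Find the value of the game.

2/3

Row minima: Wide → -4, Body → -1; maximin = -1.
Column maxima: Forehand → 3, Backhand → 4; minimax = 3.
-1 ≠ 3, so there is no saddle point; optimal play is mixed.
Let the server play Wide with probability p. Expected payoff against Forehand: (-4)p + 3(1−p) = −7p + 3; against Backhand: 4p + (-1)(1−p) = 5p − 1.
Setting these equal: −7p + 3 = 5p − 1 ⇒ −12p = -4 ⇒ p = 1/3, and the value is (-7)·(1/3) + 3 = 2/3.
For the receiver: with q = P(Forehand), equating Wide's and Body's payoffs gives −8q + 4 = 4q − 1 ⇒ q = 5/12.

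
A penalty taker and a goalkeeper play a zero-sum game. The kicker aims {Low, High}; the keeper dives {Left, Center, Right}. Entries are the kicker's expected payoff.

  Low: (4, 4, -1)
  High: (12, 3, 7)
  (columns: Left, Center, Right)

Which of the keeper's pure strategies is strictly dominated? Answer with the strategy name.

Right holds the kicker's payoff strictly below Left in every row: -1 < 4, 7 < 12.
So Left is strictly dominated for the keeper.

Left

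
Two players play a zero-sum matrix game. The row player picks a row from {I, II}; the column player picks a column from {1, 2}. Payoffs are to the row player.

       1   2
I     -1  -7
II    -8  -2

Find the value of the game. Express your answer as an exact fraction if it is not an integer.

-9/2

Row minima: I → -7, II → -8; maximin = -7.
Column maxima: 1 → -1, 2 → -2; minimax = -2.
-7 ≠ -2, so there is no saddle point; optimal play is mixed.
Let the row player play I with probability p. Expected payoff against 1: (-1)p + (-8)(1−p) = 7p − 8; against 2: (-7)p + (-2)(1−p) = −5p − 2.
Setting these equal: 7p − 8 = −5p − 2 ⇒ 12p = 6 ⇒ p = 1/2, and the value is (7)·(1/2) − 8 = -9/2.
For the column player: with q = P(1), equating I's and II's payoffs gives 6q − 7 = −6q − 2 ⇒ q = 5/12.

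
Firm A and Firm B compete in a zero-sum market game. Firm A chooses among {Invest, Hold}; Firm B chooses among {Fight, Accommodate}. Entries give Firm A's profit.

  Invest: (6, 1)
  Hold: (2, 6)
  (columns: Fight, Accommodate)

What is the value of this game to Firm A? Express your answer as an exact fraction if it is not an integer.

Row minima: Invest → 1, Hold → 2; maximin = 2.
Column maxima: Fight → 6, Accommodate → 6; minimax = 6.
2 ≠ 6, so there is no saddle point; optimal play is mixed.
Let Firm A play Invest with probability p. Expected payoff against Fight: 6p + 2(1−p) = 4p + 2; against Accommodate: 1p + 6(1−p) = −5p + 6.
Setting these equal: 4p + 2 = −5p + 6 ⇒ 9p = 4 ⇒ p = 4/9, and the value is (4)·(4/9) + 2 = 34/9.
For Firm B: with q = P(Fight), equating Invest's and Hold's payoffs gives 5q + 1 = −4q + 6 ⇒ q = 5/9.

34/9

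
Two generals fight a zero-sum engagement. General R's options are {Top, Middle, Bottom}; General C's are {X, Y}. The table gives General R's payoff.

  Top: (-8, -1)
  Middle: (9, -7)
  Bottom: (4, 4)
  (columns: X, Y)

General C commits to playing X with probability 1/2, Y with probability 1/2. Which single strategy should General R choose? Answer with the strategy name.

Bottom

Expected payoff of Top: (1/2)·(-8) + (1/2)·(-1) = -9/2.
Expected payoff of Middle: (1/2)·9 + (1/2)·(-7) = 1.
Expected payoff of Bottom: (1/2)·4 + (1/2)·4 = 4.
The largest is 4, so General R's best response is Bottom.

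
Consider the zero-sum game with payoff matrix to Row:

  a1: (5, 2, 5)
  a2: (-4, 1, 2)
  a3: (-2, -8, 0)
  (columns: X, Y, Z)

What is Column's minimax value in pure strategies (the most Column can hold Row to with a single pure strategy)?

2

Column maxima: X → 5, Y → 2, Z → 5.
The smallest of these is 2.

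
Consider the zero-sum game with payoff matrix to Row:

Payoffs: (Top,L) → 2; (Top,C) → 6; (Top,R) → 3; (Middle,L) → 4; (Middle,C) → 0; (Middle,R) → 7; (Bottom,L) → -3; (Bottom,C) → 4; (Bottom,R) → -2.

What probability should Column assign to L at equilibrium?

Row minima: Top → 2, Middle → 0, Bottom → -3; maximin = 2.
Column maxima: L → 4, C → 6, R → 7; minimax = 4.
2 ≠ 4, so there is no saddle point; optimal play is mixed.
Bottom is strictly dominated by Top, so Row never plays it.
R is strictly dominated by L (it gives Row strictly more in every row), so Column never plays it.
On the remaining 2×2 (Top, Middle vs L, C):
Let Row play Top with probability p. Expected payoff against L: 2p + 4(1−p) = −2p + 4; against C: 6p + 0(1−p) = 6p.
Setting these equal: −2p + 4 = 6p ⇒ −8p = -4 ⇒ p = 1/2, and the value is (-2)·(1/2) + 4 = 3.
For Column: with q = P(L), equating Top's and Middle's payoffs gives −4q + 6 = 4q ⇒ q = 3/4.

3/4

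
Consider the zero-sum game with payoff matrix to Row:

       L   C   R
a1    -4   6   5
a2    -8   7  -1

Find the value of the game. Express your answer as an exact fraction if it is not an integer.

-4

Row minima: a1 → -4, a2 → -8; maximin = -4.
Column maxima: L → -4, C → 7, R → 5; minimax = -4.
Since maximin = minimax = -4, there is a saddle point and the value is -4.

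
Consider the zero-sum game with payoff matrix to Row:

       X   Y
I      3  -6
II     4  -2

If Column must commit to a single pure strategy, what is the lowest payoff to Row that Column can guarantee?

Column maxima: X → 4, Y → -2.
The smallest of these is -2.

-2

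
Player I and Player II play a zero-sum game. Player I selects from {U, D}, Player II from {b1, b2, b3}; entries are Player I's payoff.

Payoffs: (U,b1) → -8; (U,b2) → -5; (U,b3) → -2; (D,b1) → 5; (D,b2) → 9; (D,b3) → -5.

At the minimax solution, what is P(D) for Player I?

Row minima: U → -8, D → -5; maximin = -5.
Column maxima: b1 → 5, b2 → 9, b3 → -2; minimax = -2.
-5 ≠ -2, so there is no saddle point; optimal play is mixed.
b2 is strictly dominated by b1 (it gives Player I strictly more in every row), so Player II never plays it.
On the remaining 2×2 (U, D vs b1, b3):
Let Player I play U with probability p. Expected payoff against b1: (-8)p + 5(1−p) = −13p + 5; against b3: (-2)p + (-5)(1−p) = 3p − 5.
Setting these equal: −13p + 5 = 3p − 5 ⇒ −16p = -10 ⇒ p = 5/8, and the value is (-13)·(5/8) + 5 = -25/8.
For Player II: with q = P(b1), equating U's and D's payoffs gives −6q − 2 = 10q − 5 ⇒ q = 3/16.

3/8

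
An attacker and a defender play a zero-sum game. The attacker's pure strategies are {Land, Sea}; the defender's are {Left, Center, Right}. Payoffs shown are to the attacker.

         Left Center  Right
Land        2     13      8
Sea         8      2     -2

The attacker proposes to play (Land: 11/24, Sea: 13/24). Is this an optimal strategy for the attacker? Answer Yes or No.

No

Against Left this mix gives (11/24)·2 + (13/24)·8 = 21/4.
Against Center this mix gives (11/24)·13 + (13/24)·2 = 169/24.
Against Right this mix gives (11/24)·8 + (13/24)·(-2) = 31/12.
The defender will play Right, holding the attacker to 31/12. Shifting weight toward the row that does better against Right would raise this floor (the equalizing mix achieves 17/4 against both Right and Left), so the proposed strategy is not optimal.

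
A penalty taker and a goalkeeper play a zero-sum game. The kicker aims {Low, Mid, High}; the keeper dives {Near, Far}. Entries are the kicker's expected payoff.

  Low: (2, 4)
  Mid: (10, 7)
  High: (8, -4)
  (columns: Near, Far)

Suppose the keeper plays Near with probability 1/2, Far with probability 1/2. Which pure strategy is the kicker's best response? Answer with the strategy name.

Mid

Expected payoff of Low: (1/2)·2 + (1/2)·4 = 3.
Expected payoff of Mid: (1/2)·10 + (1/2)·7 = 17/2.
Expected payoff of High: (1/2)·8 + (1/2)·(-4) = 2.
The largest is 17/2, so the kicker's best response is Mid.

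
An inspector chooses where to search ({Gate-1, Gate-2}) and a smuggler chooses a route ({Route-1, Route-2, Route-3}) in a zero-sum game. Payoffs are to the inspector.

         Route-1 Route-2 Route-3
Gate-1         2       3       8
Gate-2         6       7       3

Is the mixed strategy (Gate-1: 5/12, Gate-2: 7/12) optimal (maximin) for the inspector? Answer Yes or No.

No

Against Route-1 this mix gives (5/12)·2 + (7/12)·6 = 13/3.
Against Route-2 this mix gives (5/12)·3 + (7/12)·7 = 16/3.
Against Route-3 this mix gives (5/12)·8 + (7/12)·3 = 61/12.
The smuggler will play Route-1, holding the inspector to 13/3. Shifting weight toward the row that does better against Route-1 would raise this floor (the equalizing mix achieves 14/3 against both Route-1 and Route-3), so the proposed strategy is not optimal.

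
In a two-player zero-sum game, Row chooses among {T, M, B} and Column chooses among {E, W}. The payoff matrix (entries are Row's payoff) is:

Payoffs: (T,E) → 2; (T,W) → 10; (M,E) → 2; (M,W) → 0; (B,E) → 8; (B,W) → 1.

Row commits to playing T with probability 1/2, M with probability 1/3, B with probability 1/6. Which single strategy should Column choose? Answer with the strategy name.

If Column plays E, Row's expected payoff is (1/2)·2 + (1/3)·2 + (1/6)·8 = 3.
If Column plays W, Row's expected payoff is (1/2)·10 + (1/3)·0 + (1/6)·1 = 31/6.
Column minimizes Row's payoff; the smallest is 3, so the best response is E.

E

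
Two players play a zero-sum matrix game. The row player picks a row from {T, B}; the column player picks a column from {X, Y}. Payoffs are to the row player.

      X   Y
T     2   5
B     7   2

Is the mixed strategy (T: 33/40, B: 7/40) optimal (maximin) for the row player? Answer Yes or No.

Against X this mix gives (33/40)·2 + (7/40)·7 = 23/8.
Against Y this mix gives (33/40)·5 + (7/40)·2 = 179/40.
The column player will play X, holding the row player to 23/8. Shifting weight toward the row that does better against X would raise this floor (the equalizing mix achieves 31/8 against both X and Y), so the proposed strategy is not optimal.

No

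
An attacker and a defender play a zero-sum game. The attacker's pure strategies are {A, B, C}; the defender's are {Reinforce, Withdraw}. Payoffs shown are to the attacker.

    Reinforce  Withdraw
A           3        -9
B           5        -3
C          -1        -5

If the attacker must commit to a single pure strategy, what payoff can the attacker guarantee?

-3

Row minima: A → -9, B → -3, C → -5.
The best of these is -3.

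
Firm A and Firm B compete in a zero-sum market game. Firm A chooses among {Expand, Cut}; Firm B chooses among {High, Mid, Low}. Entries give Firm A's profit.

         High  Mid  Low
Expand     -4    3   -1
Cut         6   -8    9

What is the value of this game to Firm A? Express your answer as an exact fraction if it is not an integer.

-2/3

Row minima: Expand → -4, Cut → -8; maximin = -4.
Column maxima: High → 6, Mid → 3, Low → 9; minimax = 3.
-4 ≠ 3, so there is no saddle point; optimal play is mixed.
Low is strictly dominated by High (it gives Firm A strictly more in every row), so Firm B never plays it.
On the remaining 2×2 (Expand, Cut vs High, Mid):
Let Firm A play Expand with probability p. Expected payoff against High: (-4)p + 6(1−p) = −10p + 6; against Mid: 3p + (-8)(1−p) = 11p − 8.
Setting these equal: −10p + 6 = 11p − 8 ⇒ −21p = -14 ⇒ p = 2/3, and the value is (-10)·(2/3) + 6 = -2/3.
For Firm B: with q = P(High), equating Expand's and Cut's payoffs gives −7q + 3 = 14q − 8 ⇒ q = 11/21.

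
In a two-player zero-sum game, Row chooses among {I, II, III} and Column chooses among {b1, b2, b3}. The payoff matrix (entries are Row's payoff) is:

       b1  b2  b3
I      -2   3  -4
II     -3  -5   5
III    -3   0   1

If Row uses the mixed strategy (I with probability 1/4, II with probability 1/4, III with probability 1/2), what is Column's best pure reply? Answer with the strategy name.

b1

If Column plays b1, Row's expected payoff is (1/4)·(-2) + (1/4)·(-3) + (1/2)·(-3) = -11/4.
If Column plays b2, Row's expected payoff is (1/4)·3 + (1/4)·(-5) + (1/2)·0 = -1/2.
If Column plays b3, Row's expected payoff is (1/4)·(-4) + (1/4)·5 + (1/2)·1 = 3/4.
Column minimizes Row's payoff; the smallest is -11/4, so the best response is b1.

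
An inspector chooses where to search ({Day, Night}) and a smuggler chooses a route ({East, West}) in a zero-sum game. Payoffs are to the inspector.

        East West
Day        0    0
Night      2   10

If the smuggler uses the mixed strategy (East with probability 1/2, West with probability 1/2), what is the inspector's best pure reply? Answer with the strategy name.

Expected payoff of Day: (1/2)·0 + (1/2)·0 = 0.
Expected payoff of Night: (1/2)·2 + (1/2)·10 = 6.
The largest is 6, so the inspector's best response is Night.

Night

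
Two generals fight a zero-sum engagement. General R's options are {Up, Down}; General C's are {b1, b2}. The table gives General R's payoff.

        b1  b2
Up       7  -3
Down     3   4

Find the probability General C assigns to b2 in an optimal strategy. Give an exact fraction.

Row minima: Up → -3, Down → 3; maximin = 3.
Column maxima: b1 → 7, b2 → 4; minimax = 4.
3 ≠ 4, so there is no saddle point; optimal play is mixed.
Let General R play Up with probability p. Expected payoff against b1: 7p + 3(1−p) = 4p + 3; against b2: (-3)p + 4(1−p) = −7p + 4.
Setting these equal: 4p + 3 = −7p + 4 ⇒ 11p = 1 ⇒ p = 1/11, and the value is (4)·(1/11) + 3 = 37/11.
For General C: with q = P(b1), equating Up's and Down's payoffs gives 10q − 3 = −q + 4 ⇒ q = 7/11.

4/11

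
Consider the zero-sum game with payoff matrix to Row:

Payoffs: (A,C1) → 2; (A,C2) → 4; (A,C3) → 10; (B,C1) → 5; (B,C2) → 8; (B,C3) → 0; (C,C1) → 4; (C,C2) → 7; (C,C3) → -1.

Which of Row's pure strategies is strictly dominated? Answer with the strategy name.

B gives a strictly higher payoff than C against every column: 5 > 4, 8 > 7, 0 > -1.
So C is strictly dominated and Row never plays it.

C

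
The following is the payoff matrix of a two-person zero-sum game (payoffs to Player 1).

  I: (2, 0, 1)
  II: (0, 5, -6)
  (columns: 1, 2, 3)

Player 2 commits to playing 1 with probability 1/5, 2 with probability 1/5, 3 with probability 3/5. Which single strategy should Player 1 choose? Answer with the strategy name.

I

Expected payoff of I: (1/5)·2 + (1/5)·0 + (3/5)·1 = 1.
Expected payoff of II: (1/5)·0 + (1/5)·5 + (3/5)·(-6) = -13/5.
The largest is 1, so Player 1's best response is I.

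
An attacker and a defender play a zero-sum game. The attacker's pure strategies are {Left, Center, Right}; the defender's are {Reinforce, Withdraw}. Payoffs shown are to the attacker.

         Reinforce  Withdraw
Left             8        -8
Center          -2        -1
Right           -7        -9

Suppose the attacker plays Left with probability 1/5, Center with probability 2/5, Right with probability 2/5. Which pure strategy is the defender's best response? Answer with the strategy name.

Withdraw

If the defender plays Reinforce, the attacker's expected payoff is (1/5)·8 + (2/5)·(-2) + (2/5)·(-7) = -2.
If the defender plays Withdraw, the attacker's expected payoff is (1/5)·(-8) + (2/5)·(-1) + (2/5)·(-9) = -28/5.
The defender minimizes the attacker's payoff; the smallest is -28/5, so the best response is Withdraw.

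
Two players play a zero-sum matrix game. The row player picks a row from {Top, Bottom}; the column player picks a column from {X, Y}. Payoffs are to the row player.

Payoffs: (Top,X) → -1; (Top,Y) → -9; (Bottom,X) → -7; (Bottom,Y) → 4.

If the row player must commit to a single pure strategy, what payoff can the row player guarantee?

-7

Row minima: Top → -9, Bottom → -7.
The best of these is -7.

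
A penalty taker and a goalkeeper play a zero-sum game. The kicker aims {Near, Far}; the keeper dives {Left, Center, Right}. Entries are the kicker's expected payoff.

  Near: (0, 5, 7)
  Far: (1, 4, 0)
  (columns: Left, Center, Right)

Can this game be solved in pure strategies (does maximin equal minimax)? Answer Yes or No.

No

Row minima: Near → 0, Far → 0; maximin = 0.
Column maxima: Left → 1, Center → 5, Right → 7; minimax = 1.
0 ≠ 1, so no pure-strategy equilibrium exists.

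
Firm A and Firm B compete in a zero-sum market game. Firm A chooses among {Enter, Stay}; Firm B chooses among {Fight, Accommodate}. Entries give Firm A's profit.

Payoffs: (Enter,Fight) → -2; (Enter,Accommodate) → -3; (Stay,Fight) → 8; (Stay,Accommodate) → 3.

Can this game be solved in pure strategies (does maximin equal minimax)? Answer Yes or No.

Yes

Row minima: Enter → -3, Stay → 3; maximin = 3.
Column maxima: Fight → 8, Accommodate → 3; minimax = 3.
maximin = minimax = 3, so a saddle point exists.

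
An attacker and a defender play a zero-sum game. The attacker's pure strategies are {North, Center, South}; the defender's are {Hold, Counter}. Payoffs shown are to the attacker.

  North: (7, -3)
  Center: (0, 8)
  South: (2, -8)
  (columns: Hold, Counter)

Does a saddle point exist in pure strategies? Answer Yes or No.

Row minima: North → -3, Center → 0, South → -8; maximin = 0.
Column maxima: Hold → 7, Counter → 8; minimax = 7.
0 ≠ 7, so no pure-strategy equilibrium exists.

No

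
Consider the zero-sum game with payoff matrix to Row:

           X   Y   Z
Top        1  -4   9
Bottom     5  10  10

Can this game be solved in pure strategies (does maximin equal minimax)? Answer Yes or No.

Yes

Row minima: Top → -4, Bottom → 5; maximin = 5.
Column maxima: X → 5, Y → 10, Z → 10; minimax = 5.
maximin = minimax = 5, so a saddle point exists.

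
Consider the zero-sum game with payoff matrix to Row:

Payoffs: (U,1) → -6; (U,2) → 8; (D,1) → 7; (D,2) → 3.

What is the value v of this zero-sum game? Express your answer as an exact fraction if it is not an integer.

Row minima: U → -6, D → 3; maximin = 3.
Column maxima: 1 → 7, 2 → 8; minimax = 7.
3 ≠ 7, so there is no saddle point; optimal play is mixed.
Let Row play U with probability p. Expected payoff against 1: (-6)p + 7(1−p) = −13p + 7; against 2: 8p + 3(1−p) = 5p + 3.
Setting these equal: −13p + 7 = 5p + 3 ⇒ −18p = -4 ⇒ p = 2/9, and the value is (-13)·(2/9) + 7 = 37/9.
For Column: with q = P(1), equating U's and D's payoffs gives −14q + 8 = 4q + 3 ⇒ q = 5/18.

37/9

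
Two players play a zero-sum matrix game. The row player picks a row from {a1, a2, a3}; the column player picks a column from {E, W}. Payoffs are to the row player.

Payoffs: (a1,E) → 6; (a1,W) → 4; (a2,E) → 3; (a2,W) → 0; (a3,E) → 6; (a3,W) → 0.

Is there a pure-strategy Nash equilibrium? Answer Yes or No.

Row minima: a1 → 4, a2 → 0, a3 → 0; maximin = 4.
Column maxima: E → 6, W → 4; minimax = 4.
maximin = minimax = 4, so a saddle point exists.

Yes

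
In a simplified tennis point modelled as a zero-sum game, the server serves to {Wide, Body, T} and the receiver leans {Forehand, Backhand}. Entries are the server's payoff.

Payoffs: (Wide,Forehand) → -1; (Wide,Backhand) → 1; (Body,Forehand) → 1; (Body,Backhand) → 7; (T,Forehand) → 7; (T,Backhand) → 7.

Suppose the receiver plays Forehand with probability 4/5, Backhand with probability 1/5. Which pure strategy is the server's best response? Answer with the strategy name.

Expected payoff of Wide: (4/5)·(-1) + (1/5)·1 = -3/5.
Expected payoff of Body: (4/5)·1 + (1/5)·7 = 11/5.
Expected payoff of T: (4/5)·7 + (1/5)·7 = 7.
The largest is 7, so the server's best response is T.

T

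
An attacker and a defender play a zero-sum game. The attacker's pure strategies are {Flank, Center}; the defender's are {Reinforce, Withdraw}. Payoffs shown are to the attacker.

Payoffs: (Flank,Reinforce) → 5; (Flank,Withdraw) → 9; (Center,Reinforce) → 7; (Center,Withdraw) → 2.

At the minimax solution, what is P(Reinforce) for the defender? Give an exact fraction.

7/9

Row minima: Flank → 5, Center → 2; maximin = 5.
Column maxima: Reinforce → 7, Withdraw → 9; minimax = 7.
5 ≠ 7, so there is no saddle point; optimal play is mixed.
Let the attacker play Flank with probability p. Expected payoff against Reinforce: 5p + 7(1−p) = −2p + 7; against Withdraw: 9p + 2(1−p) = 7p + 2.
Setting these equal: −2p + 7 = 7p + 2 ⇒ −9p = -5 ⇒ p = 5/9, and the value is (-2)·(5/9) + 7 = 53/9.
For the defender: with q = P(Reinforce), equating Flank's and Center's payoffs gives −4q + 9 = 5q + 2 ⇒ q = 7/9.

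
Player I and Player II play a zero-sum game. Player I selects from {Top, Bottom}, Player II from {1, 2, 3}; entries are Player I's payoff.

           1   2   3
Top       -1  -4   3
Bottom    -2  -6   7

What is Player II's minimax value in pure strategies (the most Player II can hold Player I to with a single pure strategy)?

Column maxima: 1 → -1, 2 → -4, 3 → 7.
The smallest of these is -4.

-4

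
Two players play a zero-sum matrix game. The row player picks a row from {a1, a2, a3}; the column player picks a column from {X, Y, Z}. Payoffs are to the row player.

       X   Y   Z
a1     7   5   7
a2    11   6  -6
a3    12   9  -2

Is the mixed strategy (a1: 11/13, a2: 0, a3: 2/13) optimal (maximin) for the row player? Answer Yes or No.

Yes

Against X this mix gives (11/13)·7 + (2/13)·12 = 101/13.
Against Y this mix gives (11/13)·5 + (2/13)·9 = 73/13.
Against Z this mix gives (11/13)·7 + (2/13)·(-2) = 73/13.
All of the column player's active replies (Y, Z) yield 73/13, and no column does worse for the row player. The mix makes the column player indifferent and guarantees 73/13, so it is optimal.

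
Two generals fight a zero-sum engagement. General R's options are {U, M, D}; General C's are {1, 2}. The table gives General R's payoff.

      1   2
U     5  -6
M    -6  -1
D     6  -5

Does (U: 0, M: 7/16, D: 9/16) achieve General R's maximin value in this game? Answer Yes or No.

No

Against 1 this mix gives (7/16)·(-6) + (9/16)·6 = 3/4.
Against 2 this mix gives (7/16)·(-1) + (9/16)·(-5) = -13/4.
General C will play 2, holding General R to -13/4. Shifting weight toward the row that does better against 2 would raise this floor (the equalizing mix achieves -9/4 against both 2 and 1), so the proposed strategy is not optimal.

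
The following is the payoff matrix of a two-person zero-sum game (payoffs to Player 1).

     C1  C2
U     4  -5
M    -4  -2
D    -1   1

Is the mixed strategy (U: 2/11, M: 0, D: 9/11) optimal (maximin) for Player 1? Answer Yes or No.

Yes

Against C1 this mix gives (2/11)·4 + (9/11)·(-1) = -1/11.
Against C2 this mix gives (2/11)·(-5) + (9/11)·1 = -1/11.
All of Player 2's active replies (C1, C2) yield -1/11, and no column does worse for Player 1. The mix makes Player 2 indifferent and guarantees -1/11, so it is optimal.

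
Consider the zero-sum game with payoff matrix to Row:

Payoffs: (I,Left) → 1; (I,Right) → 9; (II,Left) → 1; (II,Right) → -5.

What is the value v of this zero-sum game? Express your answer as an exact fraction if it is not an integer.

1

Row minima: I → 1, II → -5; maximin = 1.
Column maxima: Left → 1, Right → 9; minimax = 1.
Since maximin = minimax = 1, there is a saddle point and the value is 1.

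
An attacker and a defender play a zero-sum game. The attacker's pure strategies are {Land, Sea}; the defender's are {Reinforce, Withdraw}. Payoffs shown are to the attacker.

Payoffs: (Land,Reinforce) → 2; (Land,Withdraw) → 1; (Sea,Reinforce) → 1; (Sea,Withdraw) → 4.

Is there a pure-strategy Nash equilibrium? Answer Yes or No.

Row minima: Land → 1, Sea → 1; maximin = 1.
Column maxima: Reinforce → 2, Withdraw → 4; minimax = 2.
1 ≠ 2, so no pure-strategy equilibrium exists.

No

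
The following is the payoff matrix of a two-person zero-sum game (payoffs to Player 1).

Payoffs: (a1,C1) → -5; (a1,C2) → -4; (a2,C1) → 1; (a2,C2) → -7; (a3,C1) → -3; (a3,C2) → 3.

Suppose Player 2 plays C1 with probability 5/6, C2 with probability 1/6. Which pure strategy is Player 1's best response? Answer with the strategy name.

a2

Expected payoff of a1: (5/6)·(-5) + (1/6)·(-4) = -29/6.
Expected payoff of a2: (5/6)·1 + (1/6)·(-7) = -1/3.
Expected payoff of a3: (5/6)·(-3) + (1/6)·3 = -2.
The largest is -1/3, so Player 1's best response is a2.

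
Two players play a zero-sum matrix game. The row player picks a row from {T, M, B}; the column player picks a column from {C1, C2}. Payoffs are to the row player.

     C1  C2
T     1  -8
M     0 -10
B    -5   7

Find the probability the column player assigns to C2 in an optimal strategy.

Row minima: T → -8, M → -10, B → -5; maximin = -5.
Column maxima: C1 → 1, C2 → 7; minimax = 1.
-5 ≠ 1, so there is no saddle point; optimal play is mixed.
M is strictly dominated by T, so the row player never plays it.
On the remaining 2×2 (T, B vs C1, C2):
Let the row player play T with probability p. Expected payoff against C1: 1p + (-5)(1−p) = 6p − 5; against C2: (-8)p + 7(1−p) = −15p + 7.
Setting these equal: 6p − 5 = −15p + 7 ⇒ 21p = 12 ⇒ p = 4/7, and the value is (6)·(4/7) − 5 = -11/7.
For the column player: with q = P(C1), equating T's and B's payoffs gives 9q − 8 = −12q + 7 ⇒ q = 5/7.

2/7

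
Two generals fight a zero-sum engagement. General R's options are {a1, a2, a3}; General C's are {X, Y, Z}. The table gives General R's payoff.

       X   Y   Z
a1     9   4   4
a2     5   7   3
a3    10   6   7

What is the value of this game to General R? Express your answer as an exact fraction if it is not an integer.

31/5

Row minima: a1 → 4, a2 → 3, a3 → 6; maximin = 6.
Column maxima: X → 10, Y → 7, Z → 7; minimax = 7.
6 ≠ 7, so there is no saddle point; optimal play is mixed.
a1 is strictly dominated by a3, so General R never plays it.
X is strictly dominated by Z (it gives General R strictly more in every row), so General C never plays it.
On the remaining 2×2 (a2, a3 vs Y, Z):
Let General R play a2 with probability p. Expected payoff against Y: 7p + 6(1−p) = p + 6; against Z: 3p + 7(1−p) = −4p + 7.
Setting these equal: p + 6 = −4p + 7 ⇒ 5p = 1 ⇒ p = 1/5, and the value is (1)·(1/5) + 6 = 31/5.
For General C: with q = P(Y), equating a2's and a3's payoffs gives 4q + 3 = −q + 7 ⇒ q = 4/5.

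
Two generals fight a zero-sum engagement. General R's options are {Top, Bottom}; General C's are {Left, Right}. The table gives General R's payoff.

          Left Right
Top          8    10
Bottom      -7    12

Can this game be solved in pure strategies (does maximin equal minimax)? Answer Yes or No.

Yes

Row minima: Top → 8, Bottom → -7; maximin = 8.
Column maxima: Left → 8, Right → 12; minimax = 8.
maximin = minimax = 8, so a saddle point exists.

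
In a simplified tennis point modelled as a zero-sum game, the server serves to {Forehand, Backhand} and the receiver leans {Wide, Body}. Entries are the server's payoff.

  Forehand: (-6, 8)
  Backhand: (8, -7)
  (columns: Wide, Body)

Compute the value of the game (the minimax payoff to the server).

Row minima: Forehand → -6, Backhand → -7; maximin = -6.
Column maxima: Wide → 8, Body → 8; minimax = 8.
-6 ≠ 8, so there is no saddle point; optimal play is mixed.
Let the server play Forehand with probability p. Expected payoff against Wide: (-6)p + 8(1−p) = −14p + 8; against Body: 8p + (-7)(1−p) = 15p − 7.
Setting these equal: −14p + 8 = 15p − 7 ⇒ −29p = -15 ⇒ p = 15/29, and the value is (-14)·(15/29) + 8 = 22/29.
For the receiver: with q = P(Wide), equating Forehand's and Backhand's payoffs gives −14q + 8 = 15q − 7 ⇒ q = 15/29.

22/29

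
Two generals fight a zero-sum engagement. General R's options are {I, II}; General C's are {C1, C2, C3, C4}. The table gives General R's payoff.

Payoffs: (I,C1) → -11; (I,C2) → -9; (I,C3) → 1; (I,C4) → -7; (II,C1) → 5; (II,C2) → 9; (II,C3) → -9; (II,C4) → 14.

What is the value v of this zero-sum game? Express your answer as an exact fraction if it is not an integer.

-47/13

Row minima: I → -11, II → -9; maximin = -9.
Column maxima: C1 → 5, C2 → 9, C3 → 1, C4 → 14; minimax = 1.
-9 ≠ 1, so there is no saddle point; optimal play is mixed.
C2 is strictly dominated by C1 (it gives General R strictly more in every row), so General C never plays it.
C4 is strictly dominated by C1 (it gives General R strictly more in every row), so General C never plays it.
On the remaining 2×2 (I, II vs C1, C3):
Let General R play I with probability p. Expected payoff against C1: (-11)p + 5(1−p) = −16p + 5; against C3: 1p + (-9)(1−p) = 10p − 9.
Setting these equal: −16p + 5 = 10p − 9 ⇒ −26p = -14 ⇒ p = 7/13, and the value is (-16)·(7/13) + 5 = -47/13.
For General C: with q = P(C1), equating I's and II's payoffs gives −12q + 1 = 14q − 9 ⇒ q = 5/13.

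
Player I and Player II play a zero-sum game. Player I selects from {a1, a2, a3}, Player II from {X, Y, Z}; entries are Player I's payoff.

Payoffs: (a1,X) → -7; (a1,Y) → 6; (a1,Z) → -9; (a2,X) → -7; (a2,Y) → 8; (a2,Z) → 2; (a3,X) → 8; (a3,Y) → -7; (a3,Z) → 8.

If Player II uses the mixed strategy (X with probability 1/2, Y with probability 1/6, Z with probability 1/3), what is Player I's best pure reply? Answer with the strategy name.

Expected payoff of a1: (1/2)·(-7) + (1/6)·6 + (1/3)·(-9) = -11/2.
Expected payoff of a2: (1/2)·(-7) + (1/6)·8 + (1/3)·2 = -3/2.
Expected payoff of a3: (1/2)·8 + (1/6)·(-7) + (1/3)·8 = 11/2.
The largest is 11/2, so Player I's best response is a3.

a3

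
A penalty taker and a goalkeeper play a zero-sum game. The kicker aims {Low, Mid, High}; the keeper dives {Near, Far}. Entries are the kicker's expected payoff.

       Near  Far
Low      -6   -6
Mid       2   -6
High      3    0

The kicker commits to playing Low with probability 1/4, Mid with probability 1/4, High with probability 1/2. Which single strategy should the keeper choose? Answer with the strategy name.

If the keeper plays Near, the kicker's expected payoff is (1/4)·(-6) + (1/4)·2 + (1/2)·3 = 1/2.
If the keeper plays Far, the kicker's expected payoff is (1/4)·(-6) + (1/4)·(-6) + (1/2)·0 = -3.
The keeper minimizes the kicker's payoff; the smallest is -3, so the best response is Far.

Far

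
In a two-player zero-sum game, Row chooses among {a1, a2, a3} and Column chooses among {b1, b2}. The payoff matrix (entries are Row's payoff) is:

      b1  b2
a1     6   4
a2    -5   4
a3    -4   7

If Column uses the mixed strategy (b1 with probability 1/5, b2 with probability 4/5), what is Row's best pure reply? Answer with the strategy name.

Expected payoff of a1: (1/5)·6 + (4/5)·4 = 22/5.
Expected payoff of a2: (1/5)·(-5) + (4/5)·4 = 11/5.
Expected payoff of a3: (1/5)·(-4) + (4/5)·7 = 24/5.
The largest is 24/5, so Row's best response is a3.

a3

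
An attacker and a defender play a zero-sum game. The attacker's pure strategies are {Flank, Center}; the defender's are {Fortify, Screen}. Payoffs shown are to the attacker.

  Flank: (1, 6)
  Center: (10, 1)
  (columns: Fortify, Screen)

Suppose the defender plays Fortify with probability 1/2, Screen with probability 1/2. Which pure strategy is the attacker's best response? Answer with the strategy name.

Center

Expected payoff of Flank: (1/2)·1 + (1/2)·6 = 7/2.
Expected payoff of Center: (1/2)·10 + (1/2)·1 = 11/2.
The largest is 11/2, so the attacker's best response is Center.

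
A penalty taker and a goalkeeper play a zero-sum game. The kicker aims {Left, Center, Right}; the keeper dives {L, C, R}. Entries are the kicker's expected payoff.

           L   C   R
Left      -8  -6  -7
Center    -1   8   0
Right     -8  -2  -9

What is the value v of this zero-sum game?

-1

Row minima: Left → -8, Center → -1, Right → -9; maximin = -1.
Column maxima: L → -1, C → 8, R → 0; minimax = -1.
Since maximin = minimax = -1, there is a saddle point and the value is -1.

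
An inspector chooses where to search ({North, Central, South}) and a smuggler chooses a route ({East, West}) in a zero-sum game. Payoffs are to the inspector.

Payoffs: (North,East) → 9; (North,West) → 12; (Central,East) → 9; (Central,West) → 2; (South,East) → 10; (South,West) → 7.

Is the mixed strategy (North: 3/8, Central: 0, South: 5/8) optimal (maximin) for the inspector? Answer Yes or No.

No

Against East this mix gives (3/8)·9 + (5/8)·10 = 77/8.
Against West this mix gives (3/8)·12 + (5/8)·7 = 71/8.
The smuggler will play West, holding the inspector to 71/8. Shifting weight toward the row that does better against West would raise this floor (the equalizing mix achieves 19/2 against both West and East), so the proposed strategy is not optimal.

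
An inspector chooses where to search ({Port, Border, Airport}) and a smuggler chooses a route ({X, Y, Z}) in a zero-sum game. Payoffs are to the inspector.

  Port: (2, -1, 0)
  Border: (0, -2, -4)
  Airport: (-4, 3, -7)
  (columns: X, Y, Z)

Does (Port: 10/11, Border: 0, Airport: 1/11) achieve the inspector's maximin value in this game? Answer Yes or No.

Yes

Against X this mix gives (10/11)·2 + (1/11)·(-4) = 16/11.
Against Y this mix gives (10/11)·(-1) + (1/11)·3 = -7/11.
Against Z this mix gives (10/11)·0 + (1/11)·(-7) = -7/11.
All of the smuggler's active replies (Y, Z) yield -7/11, and no column does worse for the inspector. The mix makes the smuggler indifferent and guarantees -7/11, so it is optimal.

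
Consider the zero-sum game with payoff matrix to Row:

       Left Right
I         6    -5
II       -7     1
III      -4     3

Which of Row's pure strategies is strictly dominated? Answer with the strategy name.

III gives a strictly higher payoff than II against every column: -4 > -7, 3 > 1.
So II is strictly dominated and Row never plays it.

II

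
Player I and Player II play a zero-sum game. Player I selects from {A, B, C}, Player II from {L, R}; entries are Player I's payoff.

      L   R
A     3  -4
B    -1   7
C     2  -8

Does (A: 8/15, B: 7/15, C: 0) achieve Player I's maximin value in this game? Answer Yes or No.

Against L this mix gives (8/15)·3 + (7/15)·(-1) = 17/15.
Against R this mix gives (8/15)·(-4) + (7/15)·7 = 17/15.
All of Player II's active replies (L, R) yield 17/15, and no column does worse for Player I. The mix makes Player II indifferent and guarantees 17/15, so it is optimal.

Yes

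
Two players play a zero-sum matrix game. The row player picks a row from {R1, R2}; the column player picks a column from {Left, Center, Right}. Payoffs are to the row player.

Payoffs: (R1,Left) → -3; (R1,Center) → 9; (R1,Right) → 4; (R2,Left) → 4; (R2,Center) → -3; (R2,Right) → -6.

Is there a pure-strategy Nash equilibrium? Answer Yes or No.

Row minima: R1 → -3, R2 → -6; maximin = -3.
Column maxima: Left → 4, Center → 9, Right → 4; minimax = 4.
-3 ≠ 4, so no pure-strategy equilibrium exists.

No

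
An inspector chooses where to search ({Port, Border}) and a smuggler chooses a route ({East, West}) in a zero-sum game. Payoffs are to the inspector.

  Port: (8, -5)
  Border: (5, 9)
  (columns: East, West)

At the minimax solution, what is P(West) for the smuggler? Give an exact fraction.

3/17

Row minima: Port → -5, Border → 5; maximin = 5.
Column maxima: East → 8, West → 9; minimax = 8.
5 ≠ 8, so there is no saddle point; optimal play is mixed.
Let the inspector play Port with probability p. Expected payoff against East: 8p + 5(1−p) = 3p + 5; against West: (-5)p + 9(1−p) = −14p + 9.
Setting these equal: 3p + 5 = −14p + 9 ⇒ 17p = 4 ⇒ p = 4/17, and the value is (3)·(4/17) + 5 = 97/17.
For the smuggler: with q = P(East), equating Port's and Border's payoffs gives 13q − 5 = −4q + 9 ⇒ q = 14/17.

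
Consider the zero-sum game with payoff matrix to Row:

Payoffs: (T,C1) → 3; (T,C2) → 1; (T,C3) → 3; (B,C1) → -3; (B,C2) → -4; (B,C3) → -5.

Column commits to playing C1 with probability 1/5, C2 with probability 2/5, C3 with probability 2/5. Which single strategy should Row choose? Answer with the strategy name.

Expected payoff of T: (1/5)·3 + (2/5)·1 + (2/5)·3 = 11/5.
Expected payoff of B: (1/5)·(-3) + (2/5)·(-4) + (2/5)·(-5) = -21/5.
The largest is 11/5, so Row's best response is T.

T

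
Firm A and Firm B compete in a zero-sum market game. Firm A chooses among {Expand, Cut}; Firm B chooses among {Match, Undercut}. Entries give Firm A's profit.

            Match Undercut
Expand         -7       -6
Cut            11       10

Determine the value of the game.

10

Row minima: Expand → -7, Cut → 10; maximin = 10.
Column maxima: Match → 11, Undercut → 10; minimax = 10.
Since maximin = minimax = 10, there is a saddle point and the value is 10.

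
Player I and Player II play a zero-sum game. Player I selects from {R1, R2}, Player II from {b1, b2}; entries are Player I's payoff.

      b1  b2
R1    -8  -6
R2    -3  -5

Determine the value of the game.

-5

Row minima: R1 → -8, R2 → -5; maximin = -5.
Column maxima: b1 → -3, b2 → -5; minimax = -5.
Since maximin = minimax = -5, there is a saddle point and the value is -5.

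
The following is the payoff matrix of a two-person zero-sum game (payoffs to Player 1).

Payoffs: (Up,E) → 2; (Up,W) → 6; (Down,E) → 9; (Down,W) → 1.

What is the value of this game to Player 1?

Row minima: Up → 2, Down → 1; maximin = 2.
Column maxima: E → 9, W → 6; minimax = 6.
2 ≠ 6, so there is no saddle point; optimal play is mixed.
Let Player 1 play Up with probability p. Expected payoff against E: 2p + 9(1−p) = −7p + 9; against W: 6p + 1(1−p) = 5p + 1.
Setting these equal: −7p + 9 = 5p + 1 ⇒ −12p = -8 ⇒ p = 2/3, and the value is (-7)·(2/3) + 9 = 13/3.
For Player 2: with q = P(E), equating Up's and Down's payoffs gives −4q + 6 = 8q + 1 ⇒ q = 5/12.

13/3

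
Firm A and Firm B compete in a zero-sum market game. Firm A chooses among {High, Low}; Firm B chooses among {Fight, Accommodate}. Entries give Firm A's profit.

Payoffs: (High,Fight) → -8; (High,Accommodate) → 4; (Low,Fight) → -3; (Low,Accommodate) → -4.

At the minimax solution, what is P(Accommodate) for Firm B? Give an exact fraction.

Row minima: High → -8, Low → -4; maximin = -4.
Column maxima: Fight → -3, Accommodate → 4; minimax = -3.
-4 ≠ -3, so there is no saddle point; optimal play is mixed.
Let Firm A play High with probability p. Expected payoff against Fight: (-8)p + (-3)(1−p) = −5p − 3; against Accommodate: 4p + (-4)(1−p) = 8p − 4.
Setting these equal: −5p − 3 = 8p − 4 ⇒ −13p = -1 ⇒ p = 1/13, and the value is (-5)·(1/13) − 3 = -44/13.
For Firm B: with q = P(Fight), equating High's and Low's payoffs gives −12q + 4 = q − 4 ⇒ q = 8/13.

5/13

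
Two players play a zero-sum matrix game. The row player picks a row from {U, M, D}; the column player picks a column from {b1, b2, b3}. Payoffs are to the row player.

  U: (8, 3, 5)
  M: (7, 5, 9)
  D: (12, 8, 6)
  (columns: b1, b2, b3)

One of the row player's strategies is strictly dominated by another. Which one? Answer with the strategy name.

D gives a strictly higher payoff than U against every column: 12 > 8, 8 > 3, 6 > 5.
So U is strictly dominated and the row player never plays it.

U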